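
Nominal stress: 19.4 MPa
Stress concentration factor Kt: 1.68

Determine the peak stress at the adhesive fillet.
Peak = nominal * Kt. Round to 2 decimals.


Peak stress = 19.4 * 1.68
= 32.59 MPa

32.59


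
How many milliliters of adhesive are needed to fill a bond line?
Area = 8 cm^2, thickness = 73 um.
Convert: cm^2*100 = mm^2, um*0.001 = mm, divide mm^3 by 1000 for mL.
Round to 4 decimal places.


= (8 * 100) * (73 * 0.001) / 1000
= 0.0584 mL

0.0584


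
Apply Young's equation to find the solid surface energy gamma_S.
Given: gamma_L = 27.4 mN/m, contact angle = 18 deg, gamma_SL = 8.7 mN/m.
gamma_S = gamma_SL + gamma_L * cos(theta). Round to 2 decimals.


theta_rad = 18 * pi/180 = 0.314159
gamma_S = 8.7 + 27.4 * cos(0.314159)
= 34.76 mN/m

34.76


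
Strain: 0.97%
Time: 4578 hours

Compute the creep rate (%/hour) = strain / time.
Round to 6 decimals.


Creep rate = 0.97 / 4578
= 0.000212 %/h

0.000212


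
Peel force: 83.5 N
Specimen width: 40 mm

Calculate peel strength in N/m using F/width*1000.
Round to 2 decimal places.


Peel strength = 83.5 / 40 * 1000 = 2087.50 N/m

2087.50


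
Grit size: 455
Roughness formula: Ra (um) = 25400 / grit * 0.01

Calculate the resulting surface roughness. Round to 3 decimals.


Ra = 25400 / 455 * 0.01
= 0.558 um

0.558


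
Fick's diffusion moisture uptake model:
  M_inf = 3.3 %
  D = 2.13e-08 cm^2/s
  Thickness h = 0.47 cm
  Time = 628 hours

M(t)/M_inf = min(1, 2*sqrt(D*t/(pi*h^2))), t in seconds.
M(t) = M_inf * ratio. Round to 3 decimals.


t_sec = 628 * 3600 = 2260800
ratio = 2*sqrt(2.13e-08*2260800/(pi*0.47^2))
= min(1, 0.526839)
= 0.526839
M(t) = 3.3 * 0.526839 = 1.739 %

1.739


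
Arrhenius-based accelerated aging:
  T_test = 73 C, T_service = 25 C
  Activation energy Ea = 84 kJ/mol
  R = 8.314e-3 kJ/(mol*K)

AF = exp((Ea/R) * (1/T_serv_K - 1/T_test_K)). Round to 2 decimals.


T_test_K = 346.15, T_serv_K = 298.15
AF = exp((84/8.314e-3) * (1/298.15 - 1/346.15))
= 109.84

109.84


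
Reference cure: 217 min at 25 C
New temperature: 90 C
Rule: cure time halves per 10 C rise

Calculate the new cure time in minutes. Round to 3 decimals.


factor = 2^((90-25)/10) = 90.5097
t_new = 217 / 90.5097 = 2.398 min

2.398


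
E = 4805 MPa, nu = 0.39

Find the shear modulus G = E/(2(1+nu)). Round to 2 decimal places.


G = 4805 / (2 * 1.39)
= 1728.42 MPa

1728.42


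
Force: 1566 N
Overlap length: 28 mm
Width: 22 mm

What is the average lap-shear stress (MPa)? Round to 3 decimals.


Average shear stress = F / (overlap * width)
= 1566 / (28 * 22)
= 2.542 MPa

2.542


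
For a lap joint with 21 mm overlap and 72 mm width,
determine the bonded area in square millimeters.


Area = 21 * 72 = 1512 mm^2

1512


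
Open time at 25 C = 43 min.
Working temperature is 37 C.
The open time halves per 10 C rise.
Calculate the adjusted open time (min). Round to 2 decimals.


factor = 2^((37 - 25) / 10) = 2.2974
ot = 43 / 2.2974 = 18.72 min

18.72


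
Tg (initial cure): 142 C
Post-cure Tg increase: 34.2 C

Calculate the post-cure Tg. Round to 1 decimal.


Post-cure Tg = 142 + 34.2 = 176.2 C

176.2


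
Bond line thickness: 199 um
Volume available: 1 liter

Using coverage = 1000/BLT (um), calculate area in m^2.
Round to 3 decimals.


1 L = 1e6 mm^3, thickness = 199 um = 0.199 mm
Area = 1e6 / 0.199 mm^2 = (1e6 / 0.199) / 1e6 m^2 = 1000 / 199 m^2
= 5.025 m^2

5.025


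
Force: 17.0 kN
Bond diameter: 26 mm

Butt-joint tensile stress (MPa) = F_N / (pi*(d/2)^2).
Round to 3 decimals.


F_N = 17.0 * 1000 = 17000.0 N
A = pi*(13.0)^2 = 530.9292 mm^2
stress = 17000.0 / 530.9292 = 32.019 MPa

32.019


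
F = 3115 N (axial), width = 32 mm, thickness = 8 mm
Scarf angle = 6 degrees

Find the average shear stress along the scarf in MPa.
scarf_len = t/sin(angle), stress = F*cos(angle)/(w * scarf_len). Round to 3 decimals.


scarf_len = 8/sin(6 deg) = 76.5342
cos(6 deg) = 0.994522
stress = 3115*0.994522/(32*76.5342) = 1.265 MPa

1.265


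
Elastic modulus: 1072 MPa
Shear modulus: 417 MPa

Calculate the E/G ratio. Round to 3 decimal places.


E / G = 1072 / 417 = 2.571

2.571


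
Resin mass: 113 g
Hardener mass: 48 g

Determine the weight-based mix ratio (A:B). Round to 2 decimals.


Ratio = 113 / 48 = 2.35

2.35


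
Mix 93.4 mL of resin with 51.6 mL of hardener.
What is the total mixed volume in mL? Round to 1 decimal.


Total = 93.4 + 51.6 = 145.0 mL

145.0


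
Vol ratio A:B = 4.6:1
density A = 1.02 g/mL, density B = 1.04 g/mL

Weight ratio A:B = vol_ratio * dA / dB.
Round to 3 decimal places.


Weight ratio = 4.6 * 1.02 / 1.04
= 4.512

4.512


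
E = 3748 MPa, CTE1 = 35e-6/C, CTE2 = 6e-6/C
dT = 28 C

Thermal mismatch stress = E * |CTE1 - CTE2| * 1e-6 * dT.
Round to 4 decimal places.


= 3748 * 29e-6 * 28
= 3.0434 MPa

3.0434


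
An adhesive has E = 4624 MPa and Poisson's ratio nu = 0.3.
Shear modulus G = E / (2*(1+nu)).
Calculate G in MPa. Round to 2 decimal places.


G = 4624 / (2*(1+0.3))
= 4624 / 2.60
= 1778.46 MPa

1778.46


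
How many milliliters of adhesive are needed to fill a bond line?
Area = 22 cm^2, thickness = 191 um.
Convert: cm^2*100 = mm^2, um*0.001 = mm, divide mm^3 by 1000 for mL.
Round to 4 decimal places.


= (22 * 100) * (191 * 0.001) / 1000
= 0.4202 mL

0.4202


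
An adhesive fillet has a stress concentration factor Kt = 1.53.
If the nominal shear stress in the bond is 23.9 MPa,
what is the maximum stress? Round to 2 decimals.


Max stress = 23.9 * 1.53 = 36.57 MPa

36.57


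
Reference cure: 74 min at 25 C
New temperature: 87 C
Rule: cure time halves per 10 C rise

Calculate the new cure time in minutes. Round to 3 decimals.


factor = 2^((87-25)/10) = 73.5167
t_new = 74 / 73.5167 = 1.007 min

1.007


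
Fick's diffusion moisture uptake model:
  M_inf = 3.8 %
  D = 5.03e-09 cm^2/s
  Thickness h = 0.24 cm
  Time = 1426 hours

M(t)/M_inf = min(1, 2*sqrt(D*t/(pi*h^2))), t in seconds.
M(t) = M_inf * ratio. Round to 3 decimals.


t_sec = 1426 * 3600 = 5133600
ratio = 2*sqrt(5.03e-09*5133600/(pi*0.24^2))
= min(1, 0.755508)
= 0.755508
M(t) = 3.8 * 0.755508 = 2.871 %

2.871


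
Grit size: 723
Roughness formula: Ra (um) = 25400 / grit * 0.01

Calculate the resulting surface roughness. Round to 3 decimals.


Ra = 25400 / 723 * 0.01
= 0.351 um

0.351


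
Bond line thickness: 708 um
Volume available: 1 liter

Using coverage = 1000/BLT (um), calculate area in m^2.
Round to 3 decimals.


1 L = 1e6 mm^3, thickness = 708 um = 0.708 mm
Area = 1e6 / 0.708 mm^2 = (1e6 / 0.708) / 1e6 m^2 = 1000 / 708 m^2
= 1.412 m^2

1.412


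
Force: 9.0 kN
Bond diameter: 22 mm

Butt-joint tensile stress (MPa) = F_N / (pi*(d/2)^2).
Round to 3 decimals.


F_N = 9.0 * 1000 = 9000.0 N
A = pi*(11.0)^2 = 380.1327 mm^2
stress = 9000.0 / 380.1327 = 23.676 MPa

23.676


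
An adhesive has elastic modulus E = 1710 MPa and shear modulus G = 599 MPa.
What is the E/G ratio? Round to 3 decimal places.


E/G = 1710 / 599 = 2.855

2.855


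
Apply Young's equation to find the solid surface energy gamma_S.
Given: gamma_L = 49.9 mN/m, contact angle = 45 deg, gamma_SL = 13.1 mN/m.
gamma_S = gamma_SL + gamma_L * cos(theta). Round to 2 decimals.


theta_rad = 45 * pi/180 = 0.785398
gamma_S = 13.1 + 49.9 * cos(0.785398)
= 48.38 mN/m

48.38


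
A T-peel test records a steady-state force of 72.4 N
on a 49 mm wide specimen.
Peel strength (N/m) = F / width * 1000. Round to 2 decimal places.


Peel strength = 72.4 / 49 * 1000
= 1477.55 N/m

1477.55


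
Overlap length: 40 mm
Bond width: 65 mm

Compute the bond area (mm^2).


Bond area = 40 * 65 = 2600 mm^2

2600


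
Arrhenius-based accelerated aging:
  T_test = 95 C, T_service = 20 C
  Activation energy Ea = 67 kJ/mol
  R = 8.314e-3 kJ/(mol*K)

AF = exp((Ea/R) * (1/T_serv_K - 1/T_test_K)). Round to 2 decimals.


T_test_K = 368.15, T_serv_K = 293.15
AF = exp((67/8.314e-3) * (1/293.15 - 1/368.15))
= 270.51

270.51


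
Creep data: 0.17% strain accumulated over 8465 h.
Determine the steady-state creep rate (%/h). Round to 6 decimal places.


Rate = 0.17 / 8465 = 0.000020 %/h

0.000020


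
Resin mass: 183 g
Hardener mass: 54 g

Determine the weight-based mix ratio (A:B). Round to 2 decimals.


Ratio = 183 / 54 = 3.39

3.39


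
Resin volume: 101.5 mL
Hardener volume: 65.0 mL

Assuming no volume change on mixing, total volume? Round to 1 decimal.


V_total = 101.5 + 65.0 = 166.5 mL

166.5


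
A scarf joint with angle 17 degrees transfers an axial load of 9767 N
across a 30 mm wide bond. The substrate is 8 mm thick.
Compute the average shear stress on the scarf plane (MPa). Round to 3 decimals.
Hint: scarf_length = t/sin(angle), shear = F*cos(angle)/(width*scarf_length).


scarf_length = 8 / sin(17 deg) = 27.3624 mm
cos(17 deg) = 0.956305
shear stress = 9767 * 0.956305 / (30 * 27.3624)
= 11.378 MPa

11.378


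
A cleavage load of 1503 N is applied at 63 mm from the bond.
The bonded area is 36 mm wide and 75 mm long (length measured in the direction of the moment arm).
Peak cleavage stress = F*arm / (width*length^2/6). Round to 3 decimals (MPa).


Moment = 1503 * 63 = 94689 N*mm
Section modulus = 36 * 5625 / 6 = 202500 / 6 mm^3
Stress = 94689 / (202500 / 6) = 568134 / 202500
= 2.806 MPa

2.806


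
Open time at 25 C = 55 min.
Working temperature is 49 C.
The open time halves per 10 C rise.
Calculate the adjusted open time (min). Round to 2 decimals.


factor = 2^((49 - 25) / 10) = 5.2780
ot = 55 / 5.2780 = 10.42 min

10.42


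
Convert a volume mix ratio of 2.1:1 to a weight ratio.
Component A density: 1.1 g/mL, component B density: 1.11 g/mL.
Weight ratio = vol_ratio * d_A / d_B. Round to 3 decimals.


= 2.1 * 1.1 / 1.11 = 2.081

2.081


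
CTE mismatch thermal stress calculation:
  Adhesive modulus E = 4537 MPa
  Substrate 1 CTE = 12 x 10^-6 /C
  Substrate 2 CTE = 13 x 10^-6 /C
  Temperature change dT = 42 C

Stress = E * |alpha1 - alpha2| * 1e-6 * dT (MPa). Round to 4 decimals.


delta_alpha = |12 - 13| = 1 x 10^-6/C
Stress = 4537 * 1e-6 * 42
= 0.1906 MPa

0.1906


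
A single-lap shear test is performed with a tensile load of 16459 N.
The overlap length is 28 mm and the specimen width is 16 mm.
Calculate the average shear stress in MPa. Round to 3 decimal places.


Shear stress = F / (overlap * width)
= 16459 / (28 * 16)
= 16459 / 448
= 36.739 MPa

36.739


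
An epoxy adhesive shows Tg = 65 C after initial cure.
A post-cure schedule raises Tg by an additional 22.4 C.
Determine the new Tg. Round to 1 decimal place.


New Tg = 65 + 22.4
= 87.4 C

87.4


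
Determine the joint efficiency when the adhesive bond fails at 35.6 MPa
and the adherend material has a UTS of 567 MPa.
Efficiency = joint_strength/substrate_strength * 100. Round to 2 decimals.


Joint efficiency = 35.6 / 567 * 100
= 6.28%

6.28


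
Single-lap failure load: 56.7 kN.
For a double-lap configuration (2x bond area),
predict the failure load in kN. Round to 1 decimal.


Failure load = 56.7 * 2 = 113.4 kN

113.4


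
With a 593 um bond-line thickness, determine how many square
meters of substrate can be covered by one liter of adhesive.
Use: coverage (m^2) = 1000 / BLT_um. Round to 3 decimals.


Coverage = 1000 / 593 = 1.686 m^2

1.686


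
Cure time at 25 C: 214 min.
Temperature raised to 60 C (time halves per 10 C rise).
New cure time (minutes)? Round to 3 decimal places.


Acceleration factor = 2^(35/10) = 11.3137
New time = 214 / 11.3137 = 18.915 min

18.915


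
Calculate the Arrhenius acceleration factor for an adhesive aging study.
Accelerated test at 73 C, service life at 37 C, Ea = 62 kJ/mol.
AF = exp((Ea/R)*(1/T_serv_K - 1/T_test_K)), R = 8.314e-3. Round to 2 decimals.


T_test = 346.15 K, T_serv = 310.15 K
Ea/R = 62 / 0.008314 = 7457.30
AF = exp(7457.30 * (1/310.15 - 1/346.15))
= 12.19

12.19


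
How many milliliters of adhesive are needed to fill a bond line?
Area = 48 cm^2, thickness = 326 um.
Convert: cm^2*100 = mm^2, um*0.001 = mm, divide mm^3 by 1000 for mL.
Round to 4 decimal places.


= (48 * 100) * (326 * 0.001) / 1000
= 1.5648 mL

1.5648


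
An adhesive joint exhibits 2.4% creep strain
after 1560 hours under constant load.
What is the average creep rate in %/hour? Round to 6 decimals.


Creep rate = strain / time
= 2.4 / 1560
= 0.001538 %/h

0.001538


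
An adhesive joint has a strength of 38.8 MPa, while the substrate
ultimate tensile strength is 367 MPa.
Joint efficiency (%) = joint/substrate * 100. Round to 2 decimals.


Efficiency = 38.8 / 367 * 100
= 10.57%

10.57


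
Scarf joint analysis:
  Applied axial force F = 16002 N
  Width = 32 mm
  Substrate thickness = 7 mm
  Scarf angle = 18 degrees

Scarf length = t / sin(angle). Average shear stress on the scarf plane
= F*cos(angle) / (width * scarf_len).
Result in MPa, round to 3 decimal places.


Scarf length = 7 / sin(18 deg) = 22.6525 mm
cos(18 deg) = 0.951057
Shear = 16002 * 0.951057 / (32 * 22.6525)
= 20.995 MPa

20.995


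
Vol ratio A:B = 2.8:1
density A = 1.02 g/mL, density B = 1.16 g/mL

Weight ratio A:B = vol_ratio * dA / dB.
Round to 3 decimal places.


Weight ratio = 2.8 * 1.02 / 1.16
= 2.462

2.462


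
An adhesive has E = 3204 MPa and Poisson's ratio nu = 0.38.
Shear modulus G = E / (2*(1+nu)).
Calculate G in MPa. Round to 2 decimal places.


G = 3204 / (2*(1+0.38))
= 3204 / 2.76
= 1160.87 MPa

1160.87


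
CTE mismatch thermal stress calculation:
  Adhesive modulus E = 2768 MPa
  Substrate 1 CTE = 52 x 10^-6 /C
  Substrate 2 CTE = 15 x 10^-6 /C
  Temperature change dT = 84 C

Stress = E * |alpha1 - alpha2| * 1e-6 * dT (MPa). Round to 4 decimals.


delta_alpha = |52 - 15| = 37 x 10^-6/C
Stress = 2768 * 37e-6 * 84
= 8.6029 MPa

8.6029


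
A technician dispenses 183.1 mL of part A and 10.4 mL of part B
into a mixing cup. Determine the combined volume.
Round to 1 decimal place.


Combined volume = 183.1 + 10.4
= 193.5 mL

193.5


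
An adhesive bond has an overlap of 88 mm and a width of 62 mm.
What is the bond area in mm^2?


Bond area = overlap * width
= 88 * 62
= 5456 mm^2

5456


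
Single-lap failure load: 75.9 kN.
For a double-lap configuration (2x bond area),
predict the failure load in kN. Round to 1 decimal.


Failure load = 75.9 * 2 = 151.8 kN

151.8


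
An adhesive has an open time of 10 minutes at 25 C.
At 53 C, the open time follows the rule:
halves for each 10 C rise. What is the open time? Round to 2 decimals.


Factor = 2^((53-25)/10) = 6.9644
Open time = 10 / 6.9644 = 1.44 min

1.44


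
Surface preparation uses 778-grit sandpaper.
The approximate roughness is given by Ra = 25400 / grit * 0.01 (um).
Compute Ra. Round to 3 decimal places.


Ra = 25400 / 778 * 0.01
= 254 / 778
= 0.326 um

0.326


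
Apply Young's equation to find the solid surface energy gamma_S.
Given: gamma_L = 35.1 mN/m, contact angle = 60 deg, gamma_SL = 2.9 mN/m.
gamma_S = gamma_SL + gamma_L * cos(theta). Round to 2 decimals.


theta_rad = 60 * pi/180 = 1.047198
gamma_S = 2.9 + 35.1 * cos(1.047198)
= 20.45 mN/m

20.45


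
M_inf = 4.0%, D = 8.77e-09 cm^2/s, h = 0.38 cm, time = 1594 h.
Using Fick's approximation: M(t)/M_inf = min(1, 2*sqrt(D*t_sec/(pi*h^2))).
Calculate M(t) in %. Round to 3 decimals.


t = 5738400 s
ratio = min(1, 2*sqrt(8.77e-09*5738400/(pi*0.1444)))
= 0.666142
M(t) = 4.0 * 0.666142 = 2.665%

2.665


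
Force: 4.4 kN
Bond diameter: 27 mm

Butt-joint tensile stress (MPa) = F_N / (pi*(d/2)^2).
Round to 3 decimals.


F_N = 4.4 * 1000 = 4400.0 N
A = pi*(13.5)^2 = 572.5553 mm^2
stress = 4400.0 / 572.5553 = 7.685 MPa

7.685


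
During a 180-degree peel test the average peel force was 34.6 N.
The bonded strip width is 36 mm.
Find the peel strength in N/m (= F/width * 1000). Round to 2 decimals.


Peel strength = F/width * 1000
= 34.6 / 36 * 1000
= 961.11 N/m

961.11


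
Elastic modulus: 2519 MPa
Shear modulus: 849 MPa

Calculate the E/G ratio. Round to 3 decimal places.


E / G = 2519 / 849 = 2.967

2.967


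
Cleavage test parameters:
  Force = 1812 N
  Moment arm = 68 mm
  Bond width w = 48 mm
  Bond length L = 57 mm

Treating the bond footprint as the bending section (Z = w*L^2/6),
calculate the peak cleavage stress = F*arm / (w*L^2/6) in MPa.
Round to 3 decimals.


M = 1812 * 68 = 123216 N*mm
Z = 48 * 57^2 / 6 = 155952 / 6 mm^3
sigma = M / Z = 6 * 123216 / 155952 = 739296 / 155952
= 4.741 MPa

4.741


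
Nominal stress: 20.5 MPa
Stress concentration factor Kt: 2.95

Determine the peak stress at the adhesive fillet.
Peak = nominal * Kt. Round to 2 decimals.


Peak stress = 20.5 * 2.95
= 60.48 MPa

60.48


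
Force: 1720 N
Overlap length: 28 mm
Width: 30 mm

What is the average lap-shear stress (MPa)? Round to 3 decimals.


Average shear stress = F / (overlap * width)
= 1720 / (28 * 30)
= 2.048 MPa

2.048


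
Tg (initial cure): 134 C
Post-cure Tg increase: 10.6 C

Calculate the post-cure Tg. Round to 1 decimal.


Post-cure Tg = 134 + 10.6 = 144.6 C

144.6


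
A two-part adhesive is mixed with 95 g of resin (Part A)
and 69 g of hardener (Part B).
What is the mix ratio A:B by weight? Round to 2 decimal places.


Mix ratio = mass_A / mass_B
= 95 / 69
= 1.38

1.38


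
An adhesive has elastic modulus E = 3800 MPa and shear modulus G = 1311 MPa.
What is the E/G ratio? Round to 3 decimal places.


E/G = 3800 / 1311 = 2.899

2.899


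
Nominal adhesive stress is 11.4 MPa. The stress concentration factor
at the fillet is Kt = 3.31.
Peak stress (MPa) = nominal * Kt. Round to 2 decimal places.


Peak = 11.4 * 3.31 = 37.73 MPa

37.73


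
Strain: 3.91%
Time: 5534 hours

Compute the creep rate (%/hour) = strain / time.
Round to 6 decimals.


Creep rate = 3.91 / 5534
= 0.000707 %/h

0.000707


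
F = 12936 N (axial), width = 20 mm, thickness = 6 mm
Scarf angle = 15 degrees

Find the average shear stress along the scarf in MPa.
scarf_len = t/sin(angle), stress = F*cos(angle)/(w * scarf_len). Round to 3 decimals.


scarf_len = 6/sin(15 deg) = 23.1822
cos(15 deg) = 0.965926
stress = 12936*0.965926/(20*23.1822) = 26.950 MPa

26.950


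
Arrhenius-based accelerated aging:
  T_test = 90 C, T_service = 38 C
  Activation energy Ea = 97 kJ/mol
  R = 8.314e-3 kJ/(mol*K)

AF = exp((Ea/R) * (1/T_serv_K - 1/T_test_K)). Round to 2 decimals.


T_test_K = 363.15, T_serv_K = 311.15
AF = exp((97/8.314e-3) * (1/311.15 - 1/363.15))
= 214.69

214.69


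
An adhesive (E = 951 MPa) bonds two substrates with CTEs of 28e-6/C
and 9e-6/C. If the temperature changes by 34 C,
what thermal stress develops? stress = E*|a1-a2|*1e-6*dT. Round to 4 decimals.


Stress = 951 * |28 - 9| * 1e-6 * 34
= 0.6143 MPa

0.6143


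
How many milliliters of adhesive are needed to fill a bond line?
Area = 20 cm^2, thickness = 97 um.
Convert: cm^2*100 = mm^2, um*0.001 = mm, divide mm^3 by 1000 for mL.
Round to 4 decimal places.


= (20 * 100) * (97 * 0.001) / 1000
= 0.1940 mL

0.1940


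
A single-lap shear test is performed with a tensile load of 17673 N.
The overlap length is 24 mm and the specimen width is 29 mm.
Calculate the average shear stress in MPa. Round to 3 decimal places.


Shear stress = F / (overlap * width)
= 17673 / (24 * 29)
= 17673 / 696
= 25.392 MPa

25.392


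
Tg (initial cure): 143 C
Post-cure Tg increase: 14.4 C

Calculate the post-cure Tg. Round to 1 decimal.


Post-cure Tg = 143 + 14.4 = 157.4 C

157.4


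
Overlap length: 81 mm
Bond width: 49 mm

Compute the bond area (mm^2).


Bond area = 81 * 49 = 3969 mm^2

3969


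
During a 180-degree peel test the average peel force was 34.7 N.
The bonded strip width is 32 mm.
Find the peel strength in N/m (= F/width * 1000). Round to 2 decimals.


Peel strength = F/width * 1000
= 34.7 / 32 * 1000
= 1084.38 N/m

1084.38


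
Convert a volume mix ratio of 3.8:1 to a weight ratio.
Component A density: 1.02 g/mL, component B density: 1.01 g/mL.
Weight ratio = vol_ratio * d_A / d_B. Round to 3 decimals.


= 3.8 * 1.02 / 1.01 = 3.838

3.838


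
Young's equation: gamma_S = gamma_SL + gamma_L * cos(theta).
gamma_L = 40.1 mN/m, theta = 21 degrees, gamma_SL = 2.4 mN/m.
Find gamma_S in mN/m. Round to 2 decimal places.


cos(21 deg) = 0.933580
gamma_S = 2.4 + 40.1 * 0.933580
= 39.84 mN/m

39.84


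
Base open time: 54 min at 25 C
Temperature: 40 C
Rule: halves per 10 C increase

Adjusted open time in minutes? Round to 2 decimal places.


Acceleration = 2^((40-25)/10) = 2.8284
Open time = 54 / 2.8284 = 19.09 min

19.09


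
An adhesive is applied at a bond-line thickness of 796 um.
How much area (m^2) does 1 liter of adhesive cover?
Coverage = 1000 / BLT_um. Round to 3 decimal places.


Coverage = 1000 / 796 = 1.256 m^2

1.256


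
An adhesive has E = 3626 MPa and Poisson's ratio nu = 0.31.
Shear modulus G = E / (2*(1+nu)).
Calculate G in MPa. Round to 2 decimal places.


G = 3626 / (2*(1+0.31))
= 3626 / 2.62
= 1383.97 MPa

1383.97


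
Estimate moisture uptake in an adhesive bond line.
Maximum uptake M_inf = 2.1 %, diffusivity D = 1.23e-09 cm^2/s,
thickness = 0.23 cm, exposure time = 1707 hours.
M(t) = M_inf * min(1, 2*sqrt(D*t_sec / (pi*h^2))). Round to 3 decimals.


Convert time: 1707 h = 6145200 s
ratio = min(1, 2*sqrt(1.23e-09*6145200/(pi*0.23^2)))
= 0.426528
M(t) = 2.1 * 0.426528 = 0.896%

0.896


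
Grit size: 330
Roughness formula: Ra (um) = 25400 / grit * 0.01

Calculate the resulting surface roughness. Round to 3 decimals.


Ra = 25400 / 330 * 0.01
= 0.770 um

0.770


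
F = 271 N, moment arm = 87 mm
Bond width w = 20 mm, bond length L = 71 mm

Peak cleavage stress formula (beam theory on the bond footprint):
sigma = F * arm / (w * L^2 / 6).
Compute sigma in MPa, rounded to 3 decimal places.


sigma = (271 * 87) / (20 * 5041 / 6)
= 23577 * 6 / 100820
= 141462 / 100820
= 1.403 MPa

1.403


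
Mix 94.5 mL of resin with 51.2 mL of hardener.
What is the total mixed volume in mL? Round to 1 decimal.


Total = 94.5 + 51.2 = 145.7 mL

145.7


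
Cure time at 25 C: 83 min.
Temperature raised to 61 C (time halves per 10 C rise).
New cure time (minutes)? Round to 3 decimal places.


Acceleration factor = 2^(36/10) = 12.1257
New time = 83 / 12.1257 = 6.845 min

6.845


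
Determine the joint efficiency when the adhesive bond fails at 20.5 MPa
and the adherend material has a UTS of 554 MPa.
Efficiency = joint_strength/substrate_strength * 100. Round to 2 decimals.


Joint efficiency = 20.5 / 554 * 100
= 3.70%

3.70


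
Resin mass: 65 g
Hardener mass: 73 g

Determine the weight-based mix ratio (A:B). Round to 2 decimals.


Ratio = 65 / 73 = 0.89

0.89


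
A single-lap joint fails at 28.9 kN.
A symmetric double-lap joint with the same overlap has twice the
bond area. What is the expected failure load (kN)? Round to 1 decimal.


Double-lap load = 2 * 28.9 = 57.8 kN

57.8


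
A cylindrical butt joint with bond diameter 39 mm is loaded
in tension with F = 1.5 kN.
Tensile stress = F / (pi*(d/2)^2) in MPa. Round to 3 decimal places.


Area = pi * (39/2)^2 = 1194.5906 mm^2
Stress = 1.5*1000 / 1194.5906
= 1.256 MPa

1.256


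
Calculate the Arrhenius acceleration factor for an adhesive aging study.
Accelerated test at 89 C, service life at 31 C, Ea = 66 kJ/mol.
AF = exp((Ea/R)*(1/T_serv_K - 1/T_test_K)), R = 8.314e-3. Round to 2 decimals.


T_test = 362.15 K, T_serv = 304.15 K
Ea/R = 66 / 0.008314 = 7938.42
AF = exp(7938.42 * (1/304.15 - 1/362.15))
= 65.37

65.37


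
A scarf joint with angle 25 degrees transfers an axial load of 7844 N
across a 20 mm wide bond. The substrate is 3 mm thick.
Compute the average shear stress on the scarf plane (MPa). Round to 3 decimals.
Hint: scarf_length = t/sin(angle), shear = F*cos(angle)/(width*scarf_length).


scarf_length = 3 / sin(25 deg) = 7.0986 mm
cos(25 deg) = 0.906308
shear stress = 7844 * 0.906308 / (20 * 7.0986)
= 50.074 MPa

50.074


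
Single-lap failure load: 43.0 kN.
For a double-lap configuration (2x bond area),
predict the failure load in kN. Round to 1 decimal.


Failure load = 43.0 * 2 = 86.0 kN

86.0


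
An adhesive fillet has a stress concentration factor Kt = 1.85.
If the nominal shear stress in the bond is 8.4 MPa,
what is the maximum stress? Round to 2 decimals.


Max stress = 8.4 * 1.85 = 15.54 MPa

15.54


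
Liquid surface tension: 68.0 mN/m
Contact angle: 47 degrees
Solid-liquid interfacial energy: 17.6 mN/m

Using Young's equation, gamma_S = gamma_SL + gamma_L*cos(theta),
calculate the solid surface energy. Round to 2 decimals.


gamma_S = 17.6 + 68.0 * cos(47)
= 63.98 mN/m

63.98


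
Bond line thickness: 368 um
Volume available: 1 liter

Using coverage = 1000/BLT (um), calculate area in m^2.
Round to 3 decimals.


1 L = 1e6 mm^3, thickness = 368 um = 0.368 mm
Area = 1e6 / 0.368 mm^2 = (1e6 / 0.368) / 1e6 m^2 = 1000 / 368 m^2
= 2.717 m^2

2.717


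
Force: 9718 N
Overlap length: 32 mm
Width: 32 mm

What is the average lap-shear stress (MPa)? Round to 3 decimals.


Average shear stress = F / (overlap * width)
= 9718 / (32 * 32)
= 9.490 MPa

9.490


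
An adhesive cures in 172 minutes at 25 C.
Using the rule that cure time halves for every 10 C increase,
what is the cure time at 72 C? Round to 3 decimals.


Factor = 2^((72 - 25) / 10) = 25.9921
Cure time = 172 / 25.9921
= 6.617 minutes

6.617


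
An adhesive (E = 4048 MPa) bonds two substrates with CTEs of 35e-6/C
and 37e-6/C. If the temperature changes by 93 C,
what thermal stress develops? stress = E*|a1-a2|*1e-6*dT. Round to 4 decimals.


Stress = 4048 * |35 - 37| * 1e-6 * 93
= 0.7529 MPa

0.7529


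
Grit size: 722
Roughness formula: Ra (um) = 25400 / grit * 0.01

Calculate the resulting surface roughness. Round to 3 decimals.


Ra = 25400 / 722 * 0.01
= 0.352 um

0.352


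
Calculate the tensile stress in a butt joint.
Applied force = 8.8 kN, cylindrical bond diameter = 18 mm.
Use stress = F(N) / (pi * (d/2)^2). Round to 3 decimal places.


A = pi * 9.0^2 = 254.4690 mm^2
sigma = 8800.0 / 254.4690 = 34.582 MPa

34.582


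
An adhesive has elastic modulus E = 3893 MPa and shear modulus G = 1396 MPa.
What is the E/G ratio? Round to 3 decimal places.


E/G = 3893 / 1396 = 2.789

2.789


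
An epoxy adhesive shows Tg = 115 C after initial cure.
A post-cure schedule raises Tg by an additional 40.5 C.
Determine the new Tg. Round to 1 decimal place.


New Tg = 115 + 40.5
= 155.5 C

155.5


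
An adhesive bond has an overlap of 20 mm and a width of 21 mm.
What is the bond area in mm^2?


Bond area = overlap * width
= 20 * 21
= 420 mm^2

420


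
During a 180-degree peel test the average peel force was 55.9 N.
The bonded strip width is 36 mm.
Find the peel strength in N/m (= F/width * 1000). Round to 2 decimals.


Peel strength = F/width * 1000
= 55.9 / 36 * 1000
= 1552.78 N/m

1552.78


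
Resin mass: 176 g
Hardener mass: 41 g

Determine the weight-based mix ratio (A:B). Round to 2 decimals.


Ratio = 176 / 41 = 4.29

4.29


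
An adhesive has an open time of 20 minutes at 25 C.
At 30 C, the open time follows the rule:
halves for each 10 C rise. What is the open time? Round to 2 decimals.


Factor = 2^((30-25)/10) = 1.4142
Open time = 20 / 1.4142 = 14.14 min

14.14


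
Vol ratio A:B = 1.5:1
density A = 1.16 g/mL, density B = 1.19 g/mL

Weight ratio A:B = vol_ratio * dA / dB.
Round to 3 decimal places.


Weight ratio = 1.5 * 1.16 / 1.19
= 1.462

1.462


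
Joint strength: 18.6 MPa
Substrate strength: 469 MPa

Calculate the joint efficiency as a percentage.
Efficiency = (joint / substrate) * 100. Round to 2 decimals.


Efficiency = (18.6 / 469) * 100 = 3.97%

3.97


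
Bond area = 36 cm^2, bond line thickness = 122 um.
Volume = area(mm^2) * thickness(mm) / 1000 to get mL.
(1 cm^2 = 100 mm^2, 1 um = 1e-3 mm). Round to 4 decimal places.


area_mm2 = 36 * 100 = 3600
blt_mm = 122 * 1e-3 = 0.122
vol_mm3 = 3600 * 0.122 = 439.2
vol_mL = 439.2 / 1000 = 0.4392 mL

0.4392


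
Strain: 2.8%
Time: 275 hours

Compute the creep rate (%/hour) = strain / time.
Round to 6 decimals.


Creep rate = 2.8 / 275
= 0.010182 %/h

0.010182


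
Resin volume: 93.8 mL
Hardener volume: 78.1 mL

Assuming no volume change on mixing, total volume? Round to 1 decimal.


V_total = 93.8 + 78.1 = 171.9 mL

171.9


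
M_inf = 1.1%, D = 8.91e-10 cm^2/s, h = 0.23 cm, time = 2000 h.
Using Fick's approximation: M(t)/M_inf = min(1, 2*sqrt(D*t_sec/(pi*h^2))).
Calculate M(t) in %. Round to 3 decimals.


t = 7200000 s
ratio = min(1, 2*sqrt(8.91e-10*7200000/(pi*0.0529)))
= 0.392946
M(t) = 1.1 * 0.392946 = 0.432%

0.432


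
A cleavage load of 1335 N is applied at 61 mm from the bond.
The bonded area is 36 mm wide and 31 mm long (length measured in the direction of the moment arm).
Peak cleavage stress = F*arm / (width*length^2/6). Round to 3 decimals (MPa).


Moment = 1335 * 61 = 81435 N*mm
Section modulus = 36 * 961 / 6 = 34596 / 6 mm^3
Stress = 81435 / (34596 / 6) = 488610 / 34596
= 14.123 MPa

14.123


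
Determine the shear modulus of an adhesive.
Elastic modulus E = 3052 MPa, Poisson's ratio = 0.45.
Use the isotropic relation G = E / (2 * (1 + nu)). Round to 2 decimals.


G = 3052 / (2*(1+0.45)) = 3052 / 2.90
= 1052.41 MPa

1052.41


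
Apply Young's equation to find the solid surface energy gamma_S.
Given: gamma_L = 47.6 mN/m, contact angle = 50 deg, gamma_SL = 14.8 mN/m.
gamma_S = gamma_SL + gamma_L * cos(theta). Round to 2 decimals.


theta_rad = 50 * pi/180 = 0.872665
gamma_S = 14.8 + 47.6 * cos(0.872665)
= 45.40 mN/m

45.40


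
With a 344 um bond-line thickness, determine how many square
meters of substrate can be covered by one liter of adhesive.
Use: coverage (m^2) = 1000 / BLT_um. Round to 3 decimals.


Coverage = 1000 / 344 = 2.907 m^2

2.907


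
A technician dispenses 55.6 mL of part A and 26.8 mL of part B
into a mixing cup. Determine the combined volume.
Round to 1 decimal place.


Combined volume = 55.6 + 26.8
= 82.4 mL

82.4


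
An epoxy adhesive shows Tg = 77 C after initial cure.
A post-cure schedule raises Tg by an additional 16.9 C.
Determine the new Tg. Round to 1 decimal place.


New Tg = 77 + 16.9
= 93.9 C

93.9


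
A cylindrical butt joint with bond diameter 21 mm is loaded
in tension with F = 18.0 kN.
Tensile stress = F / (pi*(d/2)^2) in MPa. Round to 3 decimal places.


Area = pi * (21/2)^2 = 346.3606 mm^2
Stress = 18.0*1000 / 346.3606
= 51.969 MPa

51.969


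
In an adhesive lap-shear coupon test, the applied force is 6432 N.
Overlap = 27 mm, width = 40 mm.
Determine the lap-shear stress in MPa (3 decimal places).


stress = F / (overlap * width)
= 6432 / (27 * 40)
= 5.956 MPa

5.956


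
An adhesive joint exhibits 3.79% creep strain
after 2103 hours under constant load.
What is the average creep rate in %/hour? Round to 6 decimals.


Creep rate = strain / time
= 3.79 / 2103
= 0.001802 %/h

0.001802


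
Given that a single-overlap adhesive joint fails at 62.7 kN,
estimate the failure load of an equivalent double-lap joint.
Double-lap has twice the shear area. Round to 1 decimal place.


Double-lap factor = 2
Expected load = 62.7 * 2 = 125.4 kN

125.4


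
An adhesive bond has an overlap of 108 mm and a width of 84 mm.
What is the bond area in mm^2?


Bond area = overlap * width
= 108 * 84
= 9072 mm^2

9072


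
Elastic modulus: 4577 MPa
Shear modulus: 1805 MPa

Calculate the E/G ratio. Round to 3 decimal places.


E / G = 4577 / 1805 = 2.536

2.536


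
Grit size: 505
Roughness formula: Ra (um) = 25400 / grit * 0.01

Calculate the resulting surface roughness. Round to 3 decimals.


Ra = 25400 / 505 * 0.01
= 0.503 um

0.503


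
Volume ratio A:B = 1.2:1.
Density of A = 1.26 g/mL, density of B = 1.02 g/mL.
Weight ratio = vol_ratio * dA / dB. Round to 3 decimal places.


Wt ratio = 1.2 * 1.26 / 1.02
= 1.482

1.482


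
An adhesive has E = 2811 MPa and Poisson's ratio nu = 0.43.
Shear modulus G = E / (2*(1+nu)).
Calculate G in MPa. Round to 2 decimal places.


G = 2811 / (2*(1+0.43))
= 2811 / 2.86
= 982.87 MPa

982.87


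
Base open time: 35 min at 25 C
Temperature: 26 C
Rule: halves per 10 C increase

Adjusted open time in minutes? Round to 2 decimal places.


Acceleration = 2^((26-25)/10) = 1.0718
Open time = 35 / 1.0718 = 32.66 min

32.66


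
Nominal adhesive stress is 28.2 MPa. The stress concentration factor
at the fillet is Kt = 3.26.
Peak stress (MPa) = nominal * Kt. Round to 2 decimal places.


Peak = 28.2 * 3.26 = 91.93 MPa

91.93


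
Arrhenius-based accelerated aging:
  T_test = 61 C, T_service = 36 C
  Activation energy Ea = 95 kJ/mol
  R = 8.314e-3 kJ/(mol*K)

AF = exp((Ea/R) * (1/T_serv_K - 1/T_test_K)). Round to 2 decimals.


T_test_K = 334.15, T_serv_K = 309.15
AF = exp((95/8.314e-3) * (1/309.15 - 1/334.15))
= 15.88

15.88


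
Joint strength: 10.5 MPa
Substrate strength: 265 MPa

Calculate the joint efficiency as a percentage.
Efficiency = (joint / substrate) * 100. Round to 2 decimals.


Efficiency = (10.5 / 265) * 100 = 3.96%

3.96


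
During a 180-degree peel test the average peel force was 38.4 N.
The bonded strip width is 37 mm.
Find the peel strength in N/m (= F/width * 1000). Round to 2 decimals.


Peel strength = F/width * 1000
= 38.4 / 37 * 1000
= 1037.84 N/m

1037.84


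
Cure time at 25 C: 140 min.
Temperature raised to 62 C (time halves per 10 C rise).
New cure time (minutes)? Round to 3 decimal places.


Acceleration factor = 2^(37/10) = 12.9960
New time = 140 / 12.9960 = 10.773 min

10.773


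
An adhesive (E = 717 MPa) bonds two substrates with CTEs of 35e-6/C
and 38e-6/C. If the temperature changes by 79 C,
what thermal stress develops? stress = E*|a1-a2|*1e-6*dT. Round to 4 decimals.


Stress = 717 * |35 - 38| * 1e-6 * 79
= 0.1699 MPa

0.1699


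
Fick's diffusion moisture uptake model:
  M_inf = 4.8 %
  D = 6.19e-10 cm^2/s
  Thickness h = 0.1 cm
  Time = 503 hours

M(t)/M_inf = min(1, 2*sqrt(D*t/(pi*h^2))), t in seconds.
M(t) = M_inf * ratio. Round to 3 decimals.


t_sec = 503 * 3600 = 1810800
ratio = 2*sqrt(6.19e-10*1810800/(pi*0.1^2))
= min(1, 0.377777)
= 0.377777
M(t) = 4.8 * 0.377777 = 1.813 %

1.813


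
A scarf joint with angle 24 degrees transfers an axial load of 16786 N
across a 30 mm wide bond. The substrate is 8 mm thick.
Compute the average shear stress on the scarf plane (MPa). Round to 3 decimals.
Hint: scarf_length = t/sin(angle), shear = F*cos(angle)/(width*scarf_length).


scarf_length = 8 / sin(24 deg) = 19.6687 mm
cos(24 deg) = 0.913545
shear stress = 16786 * 0.913545 / (30 * 19.6687)
= 25.988 MPa

25.988


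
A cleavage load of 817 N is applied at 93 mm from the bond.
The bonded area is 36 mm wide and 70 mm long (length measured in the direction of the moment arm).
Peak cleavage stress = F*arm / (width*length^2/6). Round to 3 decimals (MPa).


Moment = 817 * 93 = 75981 N*mm
Section modulus = 36 * 4900 / 6 = 176400 / 6 mm^3
Stress = 75981 / (176400 / 6) = 455886 / 176400
= 2.584 MPa

2.584


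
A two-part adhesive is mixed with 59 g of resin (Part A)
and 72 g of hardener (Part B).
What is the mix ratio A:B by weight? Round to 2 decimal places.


Mix ratio = mass_A / mass_B
= 59 / 72
= 0.82

0.82


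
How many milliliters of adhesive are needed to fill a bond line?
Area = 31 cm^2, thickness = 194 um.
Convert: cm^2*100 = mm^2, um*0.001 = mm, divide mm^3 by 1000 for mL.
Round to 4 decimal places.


= (31 * 100) * (194 * 0.001) / 1000
= 0.6014 mL

0.6014


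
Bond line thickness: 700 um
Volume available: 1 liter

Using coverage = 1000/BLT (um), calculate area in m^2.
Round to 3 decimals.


1 L = 1e6 mm^3, thickness = 700 um = 0.7 mm
Area = 1e6 / 0.7 mm^2 = (1e6 / 0.7) / 1e6 m^2 = 1000 / 700 m^2
= 1.429 m^2

1.429


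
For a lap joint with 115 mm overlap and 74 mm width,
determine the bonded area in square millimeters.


Area = 115 * 74 = 8510 mm^2

8510


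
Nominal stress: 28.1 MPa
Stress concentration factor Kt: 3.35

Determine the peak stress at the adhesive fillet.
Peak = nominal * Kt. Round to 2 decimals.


Peak stress = 28.1 * 3.35
= 94.14 MPa

94.14


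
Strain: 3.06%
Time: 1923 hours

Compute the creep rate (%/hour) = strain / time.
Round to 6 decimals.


Creep rate = 3.06 / 1923
= 0.001591 %/h

0.001591


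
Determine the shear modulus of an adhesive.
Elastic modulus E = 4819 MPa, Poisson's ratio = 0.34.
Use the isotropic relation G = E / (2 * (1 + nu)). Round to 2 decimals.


G = 4819 / (2*(1+0.34)) = 4819 / 2.68
= 1798.13 MPa

1798.13


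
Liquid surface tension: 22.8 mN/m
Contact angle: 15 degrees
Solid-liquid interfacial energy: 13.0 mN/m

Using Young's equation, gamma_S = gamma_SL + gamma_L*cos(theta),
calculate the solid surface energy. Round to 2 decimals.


gamma_S = 13.0 + 22.8 * cos(15)
= 35.02 mN/m

35.02


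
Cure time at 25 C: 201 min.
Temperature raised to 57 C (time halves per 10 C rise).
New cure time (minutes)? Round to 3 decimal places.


Acceleration factor = 2^(32/10) = 9.1896
New time = 201 / 9.1896 = 21.873 min

21.873


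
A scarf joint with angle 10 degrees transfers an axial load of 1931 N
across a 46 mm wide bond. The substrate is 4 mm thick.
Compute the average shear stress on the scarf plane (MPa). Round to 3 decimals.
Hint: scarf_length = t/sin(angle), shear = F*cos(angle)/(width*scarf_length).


scarf_length = 4 / sin(10 deg) = 23.0351 mm
cos(10 deg) = 0.984808
shear stress = 1931 * 0.984808 / (46 * 23.0351)
= 1.795 MPa

1.795


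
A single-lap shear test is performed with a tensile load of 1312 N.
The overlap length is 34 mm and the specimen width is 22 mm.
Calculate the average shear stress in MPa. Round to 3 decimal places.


Shear stress = F / (overlap * width)
= 1312 / (34 * 22)
= 1312 / 748
= 1.754 MPa

1.754


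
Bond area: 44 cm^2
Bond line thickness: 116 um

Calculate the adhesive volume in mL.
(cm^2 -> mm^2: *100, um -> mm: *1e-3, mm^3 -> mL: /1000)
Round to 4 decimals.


V = 44*100 * 116*1e-3 / 1000
= 0.5104 mL

0.5104


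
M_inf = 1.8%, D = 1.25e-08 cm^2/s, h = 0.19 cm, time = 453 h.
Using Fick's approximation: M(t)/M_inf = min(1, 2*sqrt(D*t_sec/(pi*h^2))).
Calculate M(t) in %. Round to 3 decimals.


t = 1630800 s
ratio = min(1, 2*sqrt(1.25e-08*1630800/(pi*0.0361)))
= 0.847924
M(t) = 1.8 * 0.847924 = 1.526%

1.526


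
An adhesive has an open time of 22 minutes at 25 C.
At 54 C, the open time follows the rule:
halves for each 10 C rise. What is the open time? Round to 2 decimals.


Factor = 2^((54-25)/10) = 7.4643
Open time = 22 / 7.4643 = 2.95 min

2.95


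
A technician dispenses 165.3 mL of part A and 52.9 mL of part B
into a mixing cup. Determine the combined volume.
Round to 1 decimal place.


Combined volume = 165.3 + 52.9
= 218.2 mL

218.2


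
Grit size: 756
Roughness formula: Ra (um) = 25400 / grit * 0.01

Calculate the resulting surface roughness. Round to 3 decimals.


Ra = 25400 / 756 * 0.01
= 0.336 um

0.336


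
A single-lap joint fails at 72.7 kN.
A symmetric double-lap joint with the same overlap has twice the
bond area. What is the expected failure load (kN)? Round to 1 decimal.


Double-lap load = 2 * 72.7 = 145.4 kN

145.4


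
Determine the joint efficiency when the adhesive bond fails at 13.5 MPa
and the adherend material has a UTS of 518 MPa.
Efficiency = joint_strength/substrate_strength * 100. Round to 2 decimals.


Joint efficiency = 13.5 / 518 * 100
= 2.61%

2.61


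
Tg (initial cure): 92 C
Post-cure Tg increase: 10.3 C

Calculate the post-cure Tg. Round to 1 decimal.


Post-cure Tg = 92 + 10.3 = 102.3 C

102.3


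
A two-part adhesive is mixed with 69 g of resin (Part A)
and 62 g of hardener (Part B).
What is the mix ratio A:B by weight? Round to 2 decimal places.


Mix ratio = mass_A / mass_B
= 69 / 62
= 1.11

1.11
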